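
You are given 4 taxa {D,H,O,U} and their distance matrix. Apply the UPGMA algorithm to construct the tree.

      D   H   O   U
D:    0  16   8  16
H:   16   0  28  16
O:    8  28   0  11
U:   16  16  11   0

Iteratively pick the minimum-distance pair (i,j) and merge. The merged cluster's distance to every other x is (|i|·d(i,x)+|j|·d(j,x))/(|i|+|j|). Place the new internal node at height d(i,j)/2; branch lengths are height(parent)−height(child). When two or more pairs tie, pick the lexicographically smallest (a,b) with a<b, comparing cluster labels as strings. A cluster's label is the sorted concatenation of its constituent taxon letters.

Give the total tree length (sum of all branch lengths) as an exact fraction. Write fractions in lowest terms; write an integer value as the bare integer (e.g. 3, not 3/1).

iteration 1: select D,O (d=8); attach at lengths (4, 4); label the merged cluster DO
  updated: d(DO,H)=22, d(DO,U)=27/2
iteration 2: select DO,U (d=27/2); attach at lengths (11/4, 27/4); label the merged cluster DOU
  updated: d(DOU,H)=20
iteration 3: select DOU,H (d=20); attach at lengths (13/4, 10); label the merged cluster DHOU
final tree: (((D:4,O:4):11/4,U:27/4):13/4,H:10)
total length: 123/4

123/4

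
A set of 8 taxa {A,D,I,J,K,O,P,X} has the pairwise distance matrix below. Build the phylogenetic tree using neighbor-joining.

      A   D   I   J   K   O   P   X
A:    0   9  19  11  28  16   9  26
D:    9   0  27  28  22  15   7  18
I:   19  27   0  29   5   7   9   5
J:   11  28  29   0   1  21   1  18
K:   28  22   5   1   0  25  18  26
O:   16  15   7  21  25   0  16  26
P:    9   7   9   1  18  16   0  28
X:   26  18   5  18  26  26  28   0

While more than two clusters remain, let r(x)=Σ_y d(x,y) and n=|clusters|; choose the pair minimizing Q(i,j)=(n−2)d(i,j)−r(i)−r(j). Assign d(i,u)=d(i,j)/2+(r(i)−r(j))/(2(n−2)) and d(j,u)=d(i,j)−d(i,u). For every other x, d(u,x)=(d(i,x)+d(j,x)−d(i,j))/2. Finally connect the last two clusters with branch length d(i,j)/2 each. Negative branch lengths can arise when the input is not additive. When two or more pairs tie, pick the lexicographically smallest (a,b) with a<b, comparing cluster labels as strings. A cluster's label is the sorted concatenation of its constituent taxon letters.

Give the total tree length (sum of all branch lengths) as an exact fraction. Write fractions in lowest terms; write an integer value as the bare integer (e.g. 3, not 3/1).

iteration 1: select J,K (d=1, Q=-228); attach at lengths (-5/6, 11/6); label the merged cluster JK
  updated: d(A,JK)=19, d(D,JK)=49/2, d(I,JK)=33/2, d(JK,O)=45/2, d(JK,P)=9, d(JK,X)=43/2
iteration 2: select I,X (d=5, Q=-183); attach at lengths (-8/5, 33/5); label the merged cluster IX
  updated: d(A,IX)=20, d(D,IX)=20, d(IX,JK)=33/2, d(IX,O)=14, d(IX,P)=16
iteration 3: select IX,O (d=14, Q=-114); attach at lengths (59/8, 53/8); label the merged cluster IOX
  updated: d(A,IOX)=11, d(D,IOX)=21/2, d(IOX,JK)=25/2, d(IOX,P)=9
iteration 4: select A,D (d=9, Q=-72); attach at lengths (4, 5); label the merged cluster AD
  updated: d(AD,IOX)=25/4, d(AD,JK)=69/4, d(AD,P)=7/2
iteration 5: select AD,IOX (d=25/4, Q=-169/4); attach at lengths (47/16, 53/16); label the merged cluster ADIOX
  updated: d(ADIOX,JK)=47/4, d(ADIOX,P)=25/8
iteration 6: select ADIOX,JK (d=47/4, Q=-191/8); attach at lengths (47/16, 141/16); label the merged cluster ADIJKOX
  updated: d(ADIJKOX,P)=3/16
iteration 7: select ADIJKOX,P (d=3/16); attach at lengths (3/32, 3/32); label the merged cluster ADIJKOPX
final tree: ((((A:4,D:5):47/16,((I:-8/5,X:33/5):59/8,O:53/8):53/16):47/16,(J:-5/6,K:11/6):141/16):3/32,P:3/32)
total length: 755/16

755/16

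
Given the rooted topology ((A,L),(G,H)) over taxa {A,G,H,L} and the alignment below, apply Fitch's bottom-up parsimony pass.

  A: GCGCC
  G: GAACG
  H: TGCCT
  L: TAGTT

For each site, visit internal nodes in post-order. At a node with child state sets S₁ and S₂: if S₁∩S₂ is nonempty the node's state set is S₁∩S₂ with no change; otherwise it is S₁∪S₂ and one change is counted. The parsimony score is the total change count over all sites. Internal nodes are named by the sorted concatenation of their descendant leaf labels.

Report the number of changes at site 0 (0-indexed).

site 0, node AL: A={G} ∪ L={T} → {G,T} (+1)
site 0, node GH: G={G} ∪ H={T} → {G,T} (+1)
site 0, node AGHL: AL={G,T} ∩ GH={G,T} → {G,T} (+0)
site 1, node AL: A={C} ∪ L={A} → {A,C} (+1)
site 1, node GH: G={A} ∪ H={G} → {A,G} (+1)
site 1, node AGHL: AL={A,C} ∩ GH={A,G} → {A} (+0)
site 2, node AL: A={G} ∩ L={G} → {G} (+0)
site 2, node GH: G={A} ∪ H={C} → {A,C} (+1)
site 2, node AGHL: AL={G} ∪ GH={A,C} → {A,C,G} (+1)
site 3, node AL: A={C} ∪ L={T} → {C,T} (+1)
site 3, node GH: G={C} ∩ H={C} → {C} (+0)
site 3, node AGHL: AL={C,T} ∩ GH={C} → {C} (+0)
site 4, node AL: A={C} ∪ L={T} → {C,T} (+1)
site 4, node GH: G={G} ∪ H={T} → {G,T} (+1)
site 4, node AGHL: AL={C,T} ∩ GH={G,T} → {T} (+0)
per-site changes: [2, 2, 2, 1, 2]; total = 9

2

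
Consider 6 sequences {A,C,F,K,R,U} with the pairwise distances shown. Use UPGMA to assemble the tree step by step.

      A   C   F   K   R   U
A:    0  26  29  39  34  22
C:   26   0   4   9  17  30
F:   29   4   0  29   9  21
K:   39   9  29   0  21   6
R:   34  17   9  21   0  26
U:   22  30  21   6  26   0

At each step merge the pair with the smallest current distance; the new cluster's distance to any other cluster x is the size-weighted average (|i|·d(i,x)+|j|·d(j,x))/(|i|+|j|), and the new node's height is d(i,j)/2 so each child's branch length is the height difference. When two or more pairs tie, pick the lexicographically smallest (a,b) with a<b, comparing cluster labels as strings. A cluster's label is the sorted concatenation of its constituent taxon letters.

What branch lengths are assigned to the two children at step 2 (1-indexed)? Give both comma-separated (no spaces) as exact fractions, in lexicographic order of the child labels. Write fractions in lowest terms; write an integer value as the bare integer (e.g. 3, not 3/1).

3,3

1. join C+F (d=4) ⇒ CF; edges |C|=2, |F|=2
  updated: d(A,CF)=55/2, d(CF,K)=19, d(CF,R)=13, d(CF,U)=51/2
2. join K+U (d=6) ⇒ KU; edges |K|=3, |U|=3
  updated: d(A,KU)=61/2, d(CF,KU)=89/4, d(KU,R)=47/2
3. join CF+R (d=13) ⇒ CFR; edges |CF|=9/2, |R|=13/2
  updated: d(A,CFR)=89/3, d(CFR,KU)=68/3
4. join CFR+KU (d=68/3) ⇒ CFKRU; edges |CFR|=29/6, |KU|=25/3
  updated: d(A,CFKRU)=30
5. join A+CFKRU (d=30) ⇒ ACFKRU; edges |A|=15, |CFKRU|=11/3
final tree: (A:15,(((C:2,F:2):9/2,R:13/2):29/6,(K:3,U:3):25/3):11/3)
total length: 317/6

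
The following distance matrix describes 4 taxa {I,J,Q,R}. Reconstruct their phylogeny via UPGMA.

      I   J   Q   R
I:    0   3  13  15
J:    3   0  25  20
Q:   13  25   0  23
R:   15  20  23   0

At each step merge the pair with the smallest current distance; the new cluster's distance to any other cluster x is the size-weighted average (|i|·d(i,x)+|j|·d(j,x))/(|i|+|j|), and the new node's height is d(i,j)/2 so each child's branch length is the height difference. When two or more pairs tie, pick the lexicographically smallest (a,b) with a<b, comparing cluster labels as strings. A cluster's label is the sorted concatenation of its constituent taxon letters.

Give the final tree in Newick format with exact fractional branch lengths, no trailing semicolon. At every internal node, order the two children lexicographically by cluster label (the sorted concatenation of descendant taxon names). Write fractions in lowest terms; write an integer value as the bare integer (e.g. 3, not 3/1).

step 1: merge (I,J) at d=3; branch lengths I→3/2, J→3/2; new cluster IJ
  updated: d(IJ,Q)=19, d(IJ,R)=35/2
step 2: merge (IJ,R) at d=35/2; branch lengths IJ→29/4, R→35/4; new cluster IJR
  updated: d(IJR,Q)=61/3
step 3: merge (IJR,Q) at d=61/3; branch lengths IJR→17/12, Q→61/6; new cluster IJQR
final tree: (((I:3/2,J:3/2):29/4,R:35/4):17/12,Q:61/6)
total length: 367/12

(((I:3/2,J:3/2):29/4,R:35/4):17/12,Q:61/6)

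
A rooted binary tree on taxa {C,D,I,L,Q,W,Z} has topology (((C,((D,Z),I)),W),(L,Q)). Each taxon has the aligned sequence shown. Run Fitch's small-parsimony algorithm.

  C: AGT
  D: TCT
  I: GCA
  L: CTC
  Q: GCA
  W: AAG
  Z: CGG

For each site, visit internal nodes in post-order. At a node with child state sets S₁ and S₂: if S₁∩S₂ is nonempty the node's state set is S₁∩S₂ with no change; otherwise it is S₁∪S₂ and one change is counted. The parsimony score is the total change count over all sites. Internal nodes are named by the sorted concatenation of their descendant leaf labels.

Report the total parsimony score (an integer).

DZ@0: {T} ∪ {C} = {C,T} (union, +1)
DIZ@0: {C,T} ∪ {G} = {C,G,T} (union, +1)
CDIZ@0: {A} ∪ {C,G,T} = {A,C,G,T} (union, +1)
CDIWZ@0: {A,C,G,T} ∩ {A} = {A} (intersection, +0)
LQ@0: {C} ∪ {G} = {C,G} (union, +1)
CDILQWZ@0: {A} ∪ {C,G} = {A,C,G} (union, +1)
DZ@1: {C} ∪ {G} = {C,G} (union, +1)
DIZ@1: {C,G} ∩ {C} = {C} (intersection, +0)
CDIZ@1: {G} ∪ {C} = {C,G} (union, +1)
CDIWZ@1: {C,G} ∪ {A} = {A,C,G} (union, +1)
LQ@1: {T} ∪ {C} = {C,T} (union, +1)
CDILQWZ@1: {A,C,G} ∩ {C,T} = {C} (intersection, +0)
DZ@2: {T} ∪ {G} = {G,T} (union, +1)
DIZ@2: {G,T} ∪ {A} = {A,G,T} (union, +1)
CDIZ@2: {T} ∩ {A,G,T} = {T} (intersection, +0)
CDIWZ@2: {T} ∪ {G} = {G,T} (union, +1)
LQ@2: {C} ∪ {A} = {A,C} (union, +1)
CDILQWZ@2: {G,T} ∪ {A,C} = {A,C,G,T} (union, +1)
per-site changes: [5, 4, 5]; total = 14

14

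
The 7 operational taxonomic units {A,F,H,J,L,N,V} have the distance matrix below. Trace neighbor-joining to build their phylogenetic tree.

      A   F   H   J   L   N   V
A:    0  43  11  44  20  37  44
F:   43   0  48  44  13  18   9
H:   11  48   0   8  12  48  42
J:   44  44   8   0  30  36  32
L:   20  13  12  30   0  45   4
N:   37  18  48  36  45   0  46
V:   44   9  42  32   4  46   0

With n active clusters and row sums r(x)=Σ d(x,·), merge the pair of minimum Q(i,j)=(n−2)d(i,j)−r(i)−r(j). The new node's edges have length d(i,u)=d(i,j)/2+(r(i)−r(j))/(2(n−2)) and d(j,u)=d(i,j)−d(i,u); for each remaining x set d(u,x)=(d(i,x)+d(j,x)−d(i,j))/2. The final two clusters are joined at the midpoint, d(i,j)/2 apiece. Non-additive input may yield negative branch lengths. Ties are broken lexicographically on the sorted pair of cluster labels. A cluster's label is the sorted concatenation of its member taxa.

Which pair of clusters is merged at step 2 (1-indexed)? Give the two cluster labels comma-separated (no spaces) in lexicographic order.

F,N

iteration 1: select H,J (d=8, Q=-323); attach at lengths (3/2, 13/2); label the merged cluster HJ
  updated: d(A,HJ)=47/2, d(F,HJ)=42, d(HJ,L)=17, d(HJ,N)=38, d(HJ,V)=33
iteration 2: select F,N (d=18, Q=-237); attach at lengths (13/8, 131/8); label the merged cluster FN
  updated: d(A,FN)=31, d(FN,HJ)=31, d(FN,L)=20, d(FN,V)=37/2
iteration 3: select A,HJ (d=47/2, Q=-305/2); attach at lengths (169/12, 113/12); label the merged cluster AHJ
  updated: d(AHJ,FN)=77/4, d(AHJ,L)=27/4, d(AHJ,V)=107/4
iteration 4: select AHJ,FN (d=77/4, Q=-72); attach at lengths (67/8, 87/8); label the merged cluster AFHJN
  updated: d(AFHJN,L)=15/4, d(AFHJN,V)=13
iteration 5: select AFHJN,L (d=15/4, Q=-83/4); attach at lengths (51/8, -21/8); label the merged cluster AFHJLN
  updated: d(AFHJLN,V)=53/8
iteration 6: select AFHJLN,V (d=53/8); attach at lengths (53/16, 53/16); label the merged cluster AFHJLNV
final tree: ((((A:169/12,(H:3/2,J:13/2):113/12):67/8,(F:13/8,N:131/8):87/8):51/8,L:-21/8):53/16,V:53/16)
total length: 633/8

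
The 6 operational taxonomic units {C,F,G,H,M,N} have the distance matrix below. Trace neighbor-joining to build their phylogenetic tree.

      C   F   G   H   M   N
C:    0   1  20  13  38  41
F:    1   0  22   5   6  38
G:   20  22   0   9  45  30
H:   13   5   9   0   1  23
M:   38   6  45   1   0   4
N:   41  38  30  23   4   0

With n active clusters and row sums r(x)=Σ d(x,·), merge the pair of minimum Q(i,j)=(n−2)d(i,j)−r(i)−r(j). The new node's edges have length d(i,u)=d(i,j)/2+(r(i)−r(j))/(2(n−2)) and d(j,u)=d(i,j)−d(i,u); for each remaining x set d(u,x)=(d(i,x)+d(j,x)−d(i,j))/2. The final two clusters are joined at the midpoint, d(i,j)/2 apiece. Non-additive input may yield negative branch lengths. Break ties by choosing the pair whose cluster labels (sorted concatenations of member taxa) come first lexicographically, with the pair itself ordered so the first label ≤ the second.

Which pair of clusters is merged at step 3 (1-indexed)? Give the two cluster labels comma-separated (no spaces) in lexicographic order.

CF,G

1. join M+N (d=4, Q=-214) ⇒ MN; edges |M|=-13/4, |N|=29/4
  updated: d(C,MN)=75/2, d(F,MN)=20, d(G,MN)=71/2, d(H,MN)=10
2. join C+F (d=1, Q=-233/2) ⇒ CF; edges |C|=53/12, |F|=-41/12
  updated: d(CF,G)=41/2, d(CF,H)=17/2, d(CF,MN)=113/4
3. join CF+G (d=41/2, Q=-325/4) ⇒ CFG; edges |CF|=133/16, |G|=195/16
  updated: d(CFG,H)=-3/2, d(CFG,MN)=173/8
4. join CFG+H (d=-3/2, Q=-241/8) ⇒ CFGH; edges |CFG|=81/16, |H|=-105/16
  updated: d(CFGH,MN)=265/16
5. join CFGH+MN (d=265/16) ⇒ CFGHMN; edges |CFGH|=265/32, |MN|=265/32
final tree: ((((C:53/12,F:-41/12):133/16,G:195/16):81/16,H:-105/16):265/32,(M:-13/4,N:29/4):265/32)
total length: 649/16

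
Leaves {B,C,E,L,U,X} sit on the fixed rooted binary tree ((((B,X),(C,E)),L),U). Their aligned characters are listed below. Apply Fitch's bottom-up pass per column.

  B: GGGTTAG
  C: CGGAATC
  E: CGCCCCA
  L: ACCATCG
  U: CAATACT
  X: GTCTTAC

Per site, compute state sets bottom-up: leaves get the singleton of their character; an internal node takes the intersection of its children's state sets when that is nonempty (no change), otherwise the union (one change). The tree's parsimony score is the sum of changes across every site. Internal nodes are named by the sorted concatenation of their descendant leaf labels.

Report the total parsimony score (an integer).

site 0, node BX: B={G} ∩ X={G} → {G} (+0)
site 0, node CE: C={C} ∩ E={C} → {C} (+0)
site 0, node BCEX: BX={G} ∪ CE={C} → {C,G} (+1)
site 0, node BCELX: BCEX={C,G} ∪ L={A} → {A,C,G} (+1)
site 0, node BCELUX: BCELX={A,C,G} ∩ U={C} → {C} (+0)
site 1, node BX: B={G} ∪ X={T} → {G,T} (+1)
site 1, node CE: C={G} ∩ E={G} → {G} (+0)
site 1, node BCEX: BX={G,T} ∩ CE={G} → {G} (+0)
site 1, node BCELX: BCEX={G} ∪ L={C} → {C,G} (+1)
site 1, node BCELUX: BCELX={C,G} ∪ U={A} → {A,C,G} (+1)
site 2, node BX: B={G} ∪ X={C} → {C,G} (+1)
site 2, node CE: C={G} ∪ E={C} → {C,G} (+1)
site 2, node BCEX: BX={C,G} ∩ CE={C,G} → {C,G} (+0)
site 2, node BCELX: BCEX={C,G} ∩ L={C} → {C} (+0)
site 2, node BCELUX: BCELX={C} ∪ U={A} → {A,C} (+1)
site 3, node BX: B={T} ∩ X={T} → {T} (+0)
site 3, node CE: C={A} ∪ E={C} → {A,C} (+1)
site 3, node BCEX: BX={T} ∪ CE={A,C} → {A,C,T} (+1)
site 3, node BCELX: BCEX={A,C,T} ∩ L={A} → {A} (+0)
site 3, node BCELUX: BCELX={A} ∪ U={T} → {A,T} (+1)
site 4, node BX: B={T} ∩ X={T} → {T} (+0)
site 4, node CE: C={A} ∪ E={C} → {A,C} (+1)
site 4, node BCEX: BX={T} ∪ CE={A,C} → {A,C,T} (+1)
site 4, node BCELX: BCEX={A,C,T} ∩ L={T} → {T} (+0)
site 4, node BCELUX: BCELX={T} ∪ U={A} → {A,T} (+1)
site 5, node BX: B={A} ∩ X={A} → {A} (+0)
site 5, node CE: C={T} ∪ E={C} → {C,T} (+1)
site 5, node BCEX: BX={A} ∪ CE={C,T} → {A,C,T} (+1)
site 5, node BCELX: BCEX={A,C,T} ∩ L={C} → {C} (+0)
site 5, node BCELUX: BCELX={C} ∩ U={C} → {C} (+0)
site 6, node BX: B={G} ∪ X={C} → {C,G} (+1)
site 6, node CE: C={C} ∪ E={A} → {A,C} (+1)
site 6, node BCEX: BX={C,G} ∩ CE={A,C} → {C} (+0)
site 6, node BCELX: BCEX={C} ∪ L={G} → {C,G} (+1)
site 6, node BCELUX: BCELX={C,G} ∪ U={T} → {C,G,T} (+1)
per-site changes: [2, 3, 3, 3, 3, 2, 4]; total = 20

20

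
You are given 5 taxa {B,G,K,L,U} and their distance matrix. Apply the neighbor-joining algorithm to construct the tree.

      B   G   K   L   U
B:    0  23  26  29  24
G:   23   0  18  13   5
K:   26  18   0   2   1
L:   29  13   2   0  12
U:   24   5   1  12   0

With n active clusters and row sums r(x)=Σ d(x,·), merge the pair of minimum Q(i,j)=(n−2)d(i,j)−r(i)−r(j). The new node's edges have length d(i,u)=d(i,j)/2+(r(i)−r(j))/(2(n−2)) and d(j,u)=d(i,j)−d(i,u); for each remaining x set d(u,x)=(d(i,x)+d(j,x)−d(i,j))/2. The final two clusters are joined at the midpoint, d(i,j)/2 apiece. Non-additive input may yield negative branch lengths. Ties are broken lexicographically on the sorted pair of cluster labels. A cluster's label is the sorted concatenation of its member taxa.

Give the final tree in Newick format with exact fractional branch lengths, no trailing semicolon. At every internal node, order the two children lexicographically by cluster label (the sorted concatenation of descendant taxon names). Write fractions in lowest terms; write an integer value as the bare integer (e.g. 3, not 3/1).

1. join K+L (d=2, Q=-97) ⇒ KL; edges |K|=-1/2, |L|=5/2
  updated: d(B,KL)=53/2, d(G,KL)=29/2, d(KL,U)=11/2
2. join B+G (d=23, Q=-70) ⇒ BG; edges |B|=77/4, |G|=15/4
  updated: d(BG,KL)=9, d(BG,U)=3
3. join BG+KL (d=9, Q=-35/2) ⇒ BGKL; edges |BG|=13/4, |KL|=23/4
  updated: d(BGKL,U)=-1/4
4. join BGKL+U (d=-1/4) ⇒ BGKLU; edges |BGKL|=-1/8, |U|=-1/8
final tree: (((B:77/4,G:15/4):13/4,(K:-1/2,L:5/2):23/4):-1/8,U:-1/8)
total length: 135/4

(((B:77/4,G:15/4):13/4,(K:-1/2,L:5/2):23/4):-1/8,U:-1/8)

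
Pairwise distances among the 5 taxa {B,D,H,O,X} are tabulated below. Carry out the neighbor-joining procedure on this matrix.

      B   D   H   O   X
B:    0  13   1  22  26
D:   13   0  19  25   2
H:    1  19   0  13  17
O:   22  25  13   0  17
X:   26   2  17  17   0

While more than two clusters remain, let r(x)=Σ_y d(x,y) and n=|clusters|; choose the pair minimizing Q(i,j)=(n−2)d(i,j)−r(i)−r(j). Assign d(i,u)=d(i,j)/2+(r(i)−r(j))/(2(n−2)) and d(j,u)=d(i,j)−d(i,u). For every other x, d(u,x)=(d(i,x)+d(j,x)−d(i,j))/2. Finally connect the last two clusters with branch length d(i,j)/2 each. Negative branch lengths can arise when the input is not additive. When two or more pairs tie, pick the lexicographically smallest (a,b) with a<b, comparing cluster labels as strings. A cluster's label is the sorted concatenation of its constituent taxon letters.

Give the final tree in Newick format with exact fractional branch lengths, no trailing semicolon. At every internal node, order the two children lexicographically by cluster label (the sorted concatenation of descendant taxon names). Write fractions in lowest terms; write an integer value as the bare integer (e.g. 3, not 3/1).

(((B:25/8,H:-17/8):57/8,(D:1/2,X:3/2):81/8):79/16,O:79/16)

step 1: merge (D,X) at d=2, Q=-115; branch lengths D→1/2, X→3/2; new cluster DX
  updated: d(B,DX)=37/2, d(DX,H)=17, d(DX,O)=20
step 2: merge (B,H) at d=1, Q=-141/2; branch lengths B→25/8, H→-17/8; new cluster BH
  updated: d(BH,DX)=69/4, d(BH,O)=17
step 3: merge (BH,DX) at d=69/4, Q=-217/4; branch lengths BH→57/8, DX→81/8; new cluster BDHX
  updated: d(BDHX,O)=79/8
step 4: merge (BDHX,O) at d=79/8; branch lengths BDHX→79/16, O→79/16; new cluster BDHOX
final tree: (((B:25/8,H:-17/8):57/8,(D:1/2,X:3/2):81/8):79/16,O:79/16)
total length: 241/8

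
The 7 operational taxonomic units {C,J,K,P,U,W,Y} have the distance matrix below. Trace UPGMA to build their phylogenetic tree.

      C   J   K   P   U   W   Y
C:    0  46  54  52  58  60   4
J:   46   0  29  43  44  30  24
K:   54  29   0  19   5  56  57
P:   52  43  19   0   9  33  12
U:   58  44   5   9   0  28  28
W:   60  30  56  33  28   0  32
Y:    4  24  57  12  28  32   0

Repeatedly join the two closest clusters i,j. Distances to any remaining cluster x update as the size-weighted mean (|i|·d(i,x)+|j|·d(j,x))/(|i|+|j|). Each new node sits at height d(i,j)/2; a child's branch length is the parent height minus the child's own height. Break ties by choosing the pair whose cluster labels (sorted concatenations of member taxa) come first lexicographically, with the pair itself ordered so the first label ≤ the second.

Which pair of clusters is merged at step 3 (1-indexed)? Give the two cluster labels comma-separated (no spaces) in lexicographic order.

iteration 1: select C,Y (d=4); attach at lengths (2, 2); label the merged cluster CY
  updated: d(CY,J)=35, d(CY,K)=111/2, d(CY,P)=32, d(CY,U)=43, d(CY,W)=46
iteration 2: select K,U (d=5); attach at lengths (5/2, 5/2); label the merged cluster KU
  updated: d(CY,KU)=197/4, d(J,KU)=73/2, d(KU,P)=14, d(KU,W)=42
iteration 3: select KU,P (d=14); attach at lengths (9/2, 7); label the merged cluster KPU
  updated: d(CY,KPU)=87/2, d(J,KPU)=116/3, d(KPU,W)=39
iteration 4: select J,W (d=30); attach at lengths (15, 15); label the merged cluster JW
  updated: d(CY,JW)=81/2, d(JW,KPU)=233/6
iteration 5: select JW,KPU (d=233/6); attach at lengths (53/12, 149/12); label the merged cluster JKPUW
  updated: d(CY,JKPUW)=423/10
iteration 6: select CY,JKPUW (d=423/10); attach at lengths (383/20, 26/15); label the merged cluster CJKPUWY
final tree: ((C:2,Y:2):383/20,((J:15,W:15):53/12,((K:5/2,U:5/2):9/2,P:7):149/12):26/15)
total length: 5293/60

KU,P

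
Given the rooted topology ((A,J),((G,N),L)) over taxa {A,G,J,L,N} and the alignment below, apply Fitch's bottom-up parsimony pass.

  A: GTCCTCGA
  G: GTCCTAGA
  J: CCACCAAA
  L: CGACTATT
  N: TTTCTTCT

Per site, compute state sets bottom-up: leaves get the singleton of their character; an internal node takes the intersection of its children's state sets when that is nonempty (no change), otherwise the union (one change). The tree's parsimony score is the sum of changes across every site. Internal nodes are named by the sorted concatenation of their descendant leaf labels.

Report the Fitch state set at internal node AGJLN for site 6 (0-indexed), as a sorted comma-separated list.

[col 0] AJ: children A:{G}, J:{C} ∪→ {C,G}; cost 1
[col 0] GN: children G:{G}, N:{T} ∪→ {G,T}; cost 1
[col 0] GLN: children GN:{G,T}, L:{C} ∪→ {C,G,T}; cost 1
[col 0] AGJLN: children AJ:{C,G}, GLN:{C,G,T} ∩→ {C,G}; cost 0
[col 1] AJ: children A:{T}, J:{C} ∪→ {C,T}; cost 1
[col 1] GN: children G:{T}, N:{T} ∩→ {T}; cost 0
[col 1] GLN: children GN:{T}, L:{G} ∪→ {G,T}; cost 1
[col 1] AGJLN: children AJ:{C,T}, GLN:{G,T} ∩→ {T}; cost 0
[col 2] AJ: children A:{C}, J:{A} ∪→ {A,C}; cost 1
[col 2] GN: children G:{C}, N:{T} ∪→ {C,T}; cost 1
[col 2] GLN: children GN:{C,T}, L:{A} ∪→ {A,C,T}; cost 1
[col 2] AGJLN: children AJ:{A,C}, GLN:{A,C,T} ∩→ {A,C}; cost 0
[col 3] AJ: children A:{C}, J:{C} ∩→ {C}; cost 0
[col 3] GN: children G:{C}, N:{C} ∩→ {C}; cost 0
[col 3] GLN: children GN:{C}, L:{C} ∩→ {C}; cost 0
[col 3] AGJLN: children AJ:{C}, GLN:{C} ∩→ {C}; cost 0
[col 4] AJ: children A:{T}, J:{C} ∪→ {C,T}; cost 1
[col 4] GN: children G:{T}, N:{T} ∩→ {T}; cost 0
[col 4] GLN: children GN:{T}, L:{T} ∩→ {T}; cost 0
[col 4] AGJLN: children AJ:{C,T}, GLN:{T} ∩→ {T}; cost 0
[col 5] AJ: children A:{C}, J:{A} ∪→ {A,C}; cost 1
[col 5] GN: children G:{A}, N:{T} ∪→ {A,T}; cost 1
[col 5] GLN: children GN:{A,T}, L:{A} ∩→ {A}; cost 0
[col 5] AGJLN: children AJ:{A,C}, GLN:{A} ∩→ {A}; cost 0
[col 6] AJ: children A:{G}, J:{A} ∪→ {A,G}; cost 1
[col 6] GN: children G:{G}, N:{C} ∪→ {C,G}; cost 1
[col 6] GLN: children GN:{C,G}, L:{T} ∪→ {C,G,T}; cost 1
[col 6] AGJLN: children AJ:{A,G}, GLN:{C,G,T} ∩→ {G}; cost 0
[col 7] AJ: children A:{A}, J:{A} ∩→ {A}; cost 0
[col 7] GN: children G:{A}, N:{T} ∪→ {A,T}; cost 1
[col 7] GLN: children GN:{A,T}, L:{T} ∩→ {T}; cost 0
[col 7] AGJLN: children AJ:{A}, GLN:{T} ∪→ {A,T}; cost 1
per-site changes: [3, 2, 3, 0, 1, 2, 3, 2]; total = 16

G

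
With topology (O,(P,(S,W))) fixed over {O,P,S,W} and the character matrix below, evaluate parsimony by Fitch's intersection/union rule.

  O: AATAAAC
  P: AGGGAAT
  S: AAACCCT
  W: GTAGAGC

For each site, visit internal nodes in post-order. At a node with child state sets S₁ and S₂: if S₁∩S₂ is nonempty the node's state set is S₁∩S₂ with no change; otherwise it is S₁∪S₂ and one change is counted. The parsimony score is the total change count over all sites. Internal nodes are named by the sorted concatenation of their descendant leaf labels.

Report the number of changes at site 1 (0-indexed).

SW@0: {A} ∪ {G} = {A,G} (union, +1)
PSW@0: {A} ∩ {A,G} = {A} (intersection, +0)
OPSW@0: {A} ∩ {A} = {A} (intersection, +0)
SW@1: {A} ∪ {T} = {A,T} (union, +1)
PSW@1: {G} ∪ {A,T} = {A,G,T} (union, +1)
OPSW@1: {A} ∩ {A,G,T} = {A} (intersection, +0)
SW@2: {A} ∩ {A} = {A} (intersection, +0)
PSW@2: {G} ∪ {A} = {A,G} (union, +1)
OPSW@2: {T} ∪ {A,G} = {A,G,T} (union, +1)
SW@3: {C} ∪ {G} = {C,G} (union, +1)
PSW@3: {G} ∩ {C,G} = {G} (intersection, +0)
OPSW@3: {A} ∪ {G} = {A,G} (union, +1)
SW@4: {C} ∪ {A} = {A,C} (union, +1)
PSW@4: {A} ∩ {A,C} = {A} (intersection, +0)
OPSW@4: {A} ∩ {A} = {A} (intersection, +0)
SW@5: {C} ∪ {G} = {C,G} (union, +1)
PSW@5: {A} ∪ {C,G} = {A,C,G} (union, +1)
OPSW@5: {A} ∩ {A,C,G} = {A} (intersection, +0)
SW@6: {T} ∪ {C} = {C,T} (union, +1)
PSW@6: {T} ∩ {C,T} = {T} (intersection, +0)
OPSW@6: {C} ∪ {T} = {C,T} (union, +1)
per-site changes: [1, 2, 2, 2, 1, 2, 2]; total = 12

2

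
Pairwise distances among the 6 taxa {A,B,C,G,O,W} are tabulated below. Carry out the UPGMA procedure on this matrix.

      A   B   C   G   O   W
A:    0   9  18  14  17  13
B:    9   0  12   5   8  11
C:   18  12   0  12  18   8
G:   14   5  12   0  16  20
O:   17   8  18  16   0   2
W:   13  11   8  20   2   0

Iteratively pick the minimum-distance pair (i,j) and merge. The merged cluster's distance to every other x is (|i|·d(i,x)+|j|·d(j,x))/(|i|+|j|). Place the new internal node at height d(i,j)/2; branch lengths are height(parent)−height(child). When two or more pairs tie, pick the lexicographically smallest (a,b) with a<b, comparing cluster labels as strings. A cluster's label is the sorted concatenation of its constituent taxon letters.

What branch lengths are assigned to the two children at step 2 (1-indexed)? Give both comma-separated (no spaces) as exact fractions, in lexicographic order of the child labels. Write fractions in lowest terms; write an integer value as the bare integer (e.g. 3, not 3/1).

5/2,5/2

step 1: merge (O,W) at d=2; branch lengths O→1, W→1; new cluster OW
  updated: d(A,OW)=15, d(B,OW)=19/2, d(C,OW)=13, d(G,OW)=18
step 2: merge (B,G) at d=5; branch lengths B→5/2, G→5/2; new cluster BG
  updated: d(A,BG)=23/2, d(BG,C)=12, d(BG,OW)=55/4
step 3: merge (A,BG) at d=23/2; branch lengths A→23/4, BG→13/4; new cluster ABG
  updated: d(ABG,C)=14, d(ABG,OW)=85/6
step 4: merge (C,OW) at d=13; branch lengths C→13/2, OW→11/2; new cluster COW
  updated: d(ABG,COW)=127/9
step 5: merge (ABG,COW) at d=127/9; branch lengths ABG→47/36, COW→5/9; new cluster ABCGOW
final tree: ((A:23/4,(B:5/2,G:5/2):13/4):47/36,(C:13/2,(O:1,W:1):11/2):5/9)
total length: 1075/36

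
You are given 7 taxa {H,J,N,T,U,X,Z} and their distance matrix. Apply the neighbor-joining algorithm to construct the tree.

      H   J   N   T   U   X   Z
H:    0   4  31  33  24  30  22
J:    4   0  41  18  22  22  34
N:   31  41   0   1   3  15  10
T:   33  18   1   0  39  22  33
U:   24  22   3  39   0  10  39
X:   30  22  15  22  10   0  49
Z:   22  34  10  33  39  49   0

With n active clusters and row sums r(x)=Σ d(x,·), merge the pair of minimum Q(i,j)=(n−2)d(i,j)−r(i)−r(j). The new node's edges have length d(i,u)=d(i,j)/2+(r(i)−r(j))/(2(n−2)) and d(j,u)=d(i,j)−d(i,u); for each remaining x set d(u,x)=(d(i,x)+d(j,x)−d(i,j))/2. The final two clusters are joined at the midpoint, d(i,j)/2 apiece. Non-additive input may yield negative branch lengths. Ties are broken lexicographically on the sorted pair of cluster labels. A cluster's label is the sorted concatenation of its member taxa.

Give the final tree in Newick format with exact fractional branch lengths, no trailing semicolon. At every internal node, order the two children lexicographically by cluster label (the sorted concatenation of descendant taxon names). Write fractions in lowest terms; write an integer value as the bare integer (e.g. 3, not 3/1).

(((((H:23/10,J:17/10):45/4,(U:4,X:6):25/4):61/8,Z:129/8):39/8,N:-53/8):61/16,T:61/16)

1. join H+J (d=4, Q=-265) ⇒ HJ; edges |H|=23/10, |J|=17/10
  updated: d(HJ,N)=34, d(HJ,T)=47/2, d(HJ,U)=21, d(HJ,X)=24, d(HJ,Z)=26
2. join U+X (d=10, Q=-192) ⇒ UX; edges |U|=4, |X|=6
  updated: d(HJ,UX)=35/2, d(N,UX)=4, d(T,UX)=51/2, d(UX,Z)=39
3. join HJ+UX (d=35/2, Q=-269/2) ⇒ HJUX; edges |HJ|=45/4, |UX|=25/4
  updated: d(HJUX,N)=41/4, d(HJUX,T)=63/4, d(HJUX,Z)=95/4
4. join HJUX+Z (d=95/4, Q=-69) ⇒ HJUXZ; edges |HJUX|=61/8, |Z|=129/8
  updated: d(HJUXZ,N)=-7/4, d(HJUXZ,T)=25/2
5. join HJUXZ+N (d=-7/4, Q=-47/4) ⇒ HJNUXZ; edges |HJUXZ|=39/8, |N|=-53/8
  updated: d(HJNUXZ,T)=61/8
6. join HJNUXZ+T (d=61/8) ⇒ HJNTUXZ; edges |HJNUXZ|=61/16, |T|=61/16
final tree: (((((H:23/10,J:17/10):45/4,(U:4,X:6):25/4):61/8,Z:129/8):39/8,N:-53/8):61/16,T:61/16)
total length: 489/8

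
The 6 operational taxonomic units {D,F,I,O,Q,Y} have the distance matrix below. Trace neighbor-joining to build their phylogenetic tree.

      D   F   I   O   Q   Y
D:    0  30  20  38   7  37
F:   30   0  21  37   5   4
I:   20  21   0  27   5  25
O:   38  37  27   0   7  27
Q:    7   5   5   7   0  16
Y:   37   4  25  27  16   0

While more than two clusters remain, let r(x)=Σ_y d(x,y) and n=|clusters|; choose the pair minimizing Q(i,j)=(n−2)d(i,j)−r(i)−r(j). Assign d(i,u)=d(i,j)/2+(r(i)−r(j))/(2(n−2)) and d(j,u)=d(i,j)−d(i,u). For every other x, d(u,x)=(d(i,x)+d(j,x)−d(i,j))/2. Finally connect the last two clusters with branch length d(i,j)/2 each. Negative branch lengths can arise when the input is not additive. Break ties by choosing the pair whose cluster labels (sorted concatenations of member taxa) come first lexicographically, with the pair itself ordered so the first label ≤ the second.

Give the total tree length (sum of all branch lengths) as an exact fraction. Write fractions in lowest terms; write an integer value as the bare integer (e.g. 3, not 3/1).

399/8

step 1: merge (F,Y) at d=4, Q=-190; branch lengths F→1/2, Y→7/2; new cluster FY
  updated: d(D,FY)=63/2, d(FY,I)=21, d(FY,O)=30, d(FY,Q)=17/2
step 2: merge (D,I) at d=20, Q=-219/2; branch lengths D→167/12, I→73/12; new cluster DI
  updated: d(DI,FY)=65/4, d(DI,O)=45/2, d(DI,Q)=-4
step 3: merge (DI,FY) at d=65/4, Q=-57; branch lengths DI→25/8, FY→105/8; new cluster DFIY
  updated: d(DFIY,O)=145/8, d(DFIY,Q)=-47/8
step 4: merge (DFIY,O) at d=145/8, Q=-77/4; branch lengths DFIY→21/8, O→31/2; new cluster DFIOY
  updated: d(DFIOY,Q)=-17/2
step 5: merge (DFIOY,Q) at d=-17/2; branch lengths DFIOY→-17/4, Q→-17/4; new cluster DFIOQY
final tree: ((((D:167/12,I:73/12):25/8,(F:1/2,Y:7/2):105/8):21/8,O:31/2):-17/4,Q:-17/4)
total length: 399/8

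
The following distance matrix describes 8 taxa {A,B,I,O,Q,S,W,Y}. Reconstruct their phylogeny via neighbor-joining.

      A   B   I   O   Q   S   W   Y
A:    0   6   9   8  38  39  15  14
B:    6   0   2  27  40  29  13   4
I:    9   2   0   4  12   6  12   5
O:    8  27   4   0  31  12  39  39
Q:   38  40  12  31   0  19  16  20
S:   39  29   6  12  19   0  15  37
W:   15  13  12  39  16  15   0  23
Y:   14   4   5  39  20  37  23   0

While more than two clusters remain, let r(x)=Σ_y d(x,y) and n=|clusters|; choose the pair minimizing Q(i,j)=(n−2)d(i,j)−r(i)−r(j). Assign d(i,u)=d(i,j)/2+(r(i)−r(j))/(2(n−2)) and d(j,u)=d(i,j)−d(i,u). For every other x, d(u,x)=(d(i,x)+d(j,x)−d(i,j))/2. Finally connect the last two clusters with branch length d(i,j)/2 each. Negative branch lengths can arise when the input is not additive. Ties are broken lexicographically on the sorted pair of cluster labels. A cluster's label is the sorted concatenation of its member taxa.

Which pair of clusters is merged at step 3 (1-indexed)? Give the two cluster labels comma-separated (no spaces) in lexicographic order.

A,BY

iteration 1: select O,S (d=12, Q=-245); attach at lengths (25/4, 23/4); label the merged cluster OS
  updated: d(A,OS)=35/2, d(B,OS)=22, d(I,OS)=-1, d(OS,Q)=19, d(OS,W)=21, d(OS,Y)=32
iteration 2: select B,Y (d=4, Q=-165); attach at lengths (9/10, 31/10); label the merged cluster BY
  updated: d(A,BY)=8, d(BY,I)=3/2, d(BY,OS)=25, d(BY,Q)=28, d(BY,W)=16
iteration 3: select A,BY (d=8, Q=-134); attach at lengths (41/8, 23/8); label the merged cluster ABY
  updated: d(ABY,I)=5/4, d(ABY,OS)=69/4, d(ABY,Q)=29, d(ABY,W)=23/2
iteration 4: select Q,W (d=16, Q=-177/2); attach at lengths (127/12, 65/12); label the merged cluster QW
  updated: d(ABY,QW)=49/4, d(I,QW)=4, d(OS,QW)=12
iteration 5: select ABY,QW (d=49/4, Q=-69/2); attach at lengths (27/4, 11/2); label the merged cluster ABQWY
  updated: d(ABQWY,I)=-7/2, d(ABQWY,OS)=17/2
iteration 6: select ABQWY,I (d=-7/2, Q=-4); attach at lengths (3, -13/2); label the merged cluster ABIQWY
  updated: d(ABIQWY,OS)=11/2
iteration 7: select ABIQWY,OS (d=11/2); attach at lengths (11/4, 11/4); label the merged cluster ABIOQSWY
final tree: ((((A:41/8,(B:9/10,Y:31/10):23/8):27/4,(Q:127/12,W:65/12):11/2):3,I:-13/2):11/4,(O:25/4,S:23/4):11/4)
total length: 217/4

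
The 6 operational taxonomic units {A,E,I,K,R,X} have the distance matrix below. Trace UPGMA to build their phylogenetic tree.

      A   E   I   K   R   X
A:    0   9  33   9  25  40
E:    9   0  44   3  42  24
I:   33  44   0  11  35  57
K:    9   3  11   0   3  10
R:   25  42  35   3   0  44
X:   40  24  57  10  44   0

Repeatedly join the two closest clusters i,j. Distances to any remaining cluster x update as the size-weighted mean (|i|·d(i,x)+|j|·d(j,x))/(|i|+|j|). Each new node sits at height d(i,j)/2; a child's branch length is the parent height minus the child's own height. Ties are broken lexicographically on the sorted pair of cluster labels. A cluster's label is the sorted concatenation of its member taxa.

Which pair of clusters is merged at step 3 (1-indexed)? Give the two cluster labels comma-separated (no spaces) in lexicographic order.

iteration 1: select E,K (d=3); attach at lengths (3/2, 3/2); label the merged cluster EK
  updated: d(A,EK)=9, d(EK,I)=55/2, d(EK,R)=45/2, d(EK,X)=17
iteration 2: select A,EK (d=9); attach at lengths (9/2, 3); label the merged cluster AEK
  updated: d(AEK,I)=88/3, d(AEK,R)=70/3, d(AEK,X)=74/3
iteration 3: select AEK,R (d=70/3); attach at lengths (43/6, 35/3); label the merged cluster AEKR
  updated: d(AEKR,I)=123/4, d(AEKR,X)=59/2
iteration 4: select AEKR,X (d=59/2); attach at lengths (37/12, 59/4); label the merged cluster AEKRX
  updated: d(AEKRX,I)=36
iteration 5: select AEKRX,I (d=36); attach at lengths (13/4, 18); label the merged cluster AEIKRX
final tree: ((((A:9/2,(E:3/2,K:3/2):3):43/6,R:35/3):37/12,X:59/4):13/4,I:18)
total length: 821/12

AEK,R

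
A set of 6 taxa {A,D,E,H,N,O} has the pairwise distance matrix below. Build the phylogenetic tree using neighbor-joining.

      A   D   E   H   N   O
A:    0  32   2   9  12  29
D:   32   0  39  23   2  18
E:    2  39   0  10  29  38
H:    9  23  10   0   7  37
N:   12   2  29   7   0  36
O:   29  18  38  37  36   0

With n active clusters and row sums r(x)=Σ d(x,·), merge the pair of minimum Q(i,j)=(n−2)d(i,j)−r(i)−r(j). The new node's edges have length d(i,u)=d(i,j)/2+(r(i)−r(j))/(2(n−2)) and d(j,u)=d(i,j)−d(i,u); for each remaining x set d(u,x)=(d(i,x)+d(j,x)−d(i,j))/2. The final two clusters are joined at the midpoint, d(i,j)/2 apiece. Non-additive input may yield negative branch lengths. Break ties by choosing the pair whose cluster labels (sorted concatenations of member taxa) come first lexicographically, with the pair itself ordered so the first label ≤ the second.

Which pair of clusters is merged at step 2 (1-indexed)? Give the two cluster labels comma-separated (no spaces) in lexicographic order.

iteration 1: select D,O (d=18, Q=-200); attach at lengths (7/2, 29/2); label the merged cluster DO
  updated: d(A,DO)=43/2, d(DO,E)=59/2, d(DO,H)=21, d(DO,N)=10
iteration 2: select DO,N (d=10, Q=-110); attach at lengths (9, 1); label the merged cluster DNO
  updated: d(A,DNO)=47/4, d(DNO,E)=97/4, d(DNO,H)=9
iteration 3: select A,E (d=2, Q=-55); attach at lengths (-19/8, 35/8); label the merged cluster AE
  updated: d(AE,DNO)=17, d(AE,H)=17/2
iteration 4: select AE,DNO (d=17, Q=-69/2); attach at lengths (33/4, 35/4); label the merged cluster ADENO
  updated: d(ADENO,H)=1/4
iteration 5: select ADENO,H (d=1/4); attach at lengths (1/8, 1/8); label the merged cluster ADEHNO
final tree: (((A:-19/8,E:35/8):33/4,((D:7/2,O:29/2):9,N:1):35/4):1/8,H:1/8)
total length: 189/4

DO,N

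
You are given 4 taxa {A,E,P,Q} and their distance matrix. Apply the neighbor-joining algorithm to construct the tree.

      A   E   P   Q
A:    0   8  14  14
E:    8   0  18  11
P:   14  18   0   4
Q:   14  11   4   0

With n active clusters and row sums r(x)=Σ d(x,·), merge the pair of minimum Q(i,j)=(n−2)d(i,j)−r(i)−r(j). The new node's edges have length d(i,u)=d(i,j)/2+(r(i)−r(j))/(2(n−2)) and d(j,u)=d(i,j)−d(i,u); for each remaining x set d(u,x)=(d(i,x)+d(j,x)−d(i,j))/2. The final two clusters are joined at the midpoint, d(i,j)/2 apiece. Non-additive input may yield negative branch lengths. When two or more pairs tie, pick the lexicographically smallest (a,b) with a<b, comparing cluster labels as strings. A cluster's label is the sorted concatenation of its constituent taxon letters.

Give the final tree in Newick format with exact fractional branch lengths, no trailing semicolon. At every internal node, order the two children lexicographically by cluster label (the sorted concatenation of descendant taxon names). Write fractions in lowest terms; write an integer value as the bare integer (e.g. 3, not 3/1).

iteration 1: select A,E (d=8, Q=-57); attach at lengths (15/4, 17/4); label the merged cluster AE
  updated: d(AE,P)=12, d(AE,Q)=17/2
iteration 2: select AE,P (d=12, Q=-49/2); attach at lengths (33/4, 15/4); label the merged cluster AEP
  updated: d(AEP,Q)=1/4
iteration 3: select AEP,Q (d=1/4); attach at lengths (1/8, 1/8); label the merged cluster AEPQ
final tree: (((A:15/4,E:17/4):33/4,P:15/4):1/8,Q:1/8)
total length: 81/4

(((A:15/4,E:17/4):33/4,P:15/4):1/8,Q:1/8)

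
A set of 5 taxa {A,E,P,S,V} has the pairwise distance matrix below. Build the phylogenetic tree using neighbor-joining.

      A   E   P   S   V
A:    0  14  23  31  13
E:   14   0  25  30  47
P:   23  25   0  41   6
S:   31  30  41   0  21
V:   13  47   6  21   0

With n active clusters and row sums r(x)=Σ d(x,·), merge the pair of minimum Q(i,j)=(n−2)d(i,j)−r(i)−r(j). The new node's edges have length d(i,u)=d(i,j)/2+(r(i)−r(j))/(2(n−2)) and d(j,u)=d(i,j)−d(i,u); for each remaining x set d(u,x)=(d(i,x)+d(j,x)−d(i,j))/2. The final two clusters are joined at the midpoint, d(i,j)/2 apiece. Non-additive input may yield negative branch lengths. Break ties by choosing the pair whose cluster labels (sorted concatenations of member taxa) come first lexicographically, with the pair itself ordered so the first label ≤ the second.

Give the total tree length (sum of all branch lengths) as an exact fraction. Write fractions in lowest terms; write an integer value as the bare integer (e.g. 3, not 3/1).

step 1: merge (P,V) at d=6, Q=-164; branch lengths P→13/3, V→5/3; new cluster PV
  updated: d(A,PV)=15, d(E,PV)=33, d(PV,S)=28
step 2: merge (A,E) at d=14, Q=-109; branch lengths A→11/4, E→45/4; new cluster AE
  updated: d(AE,PV)=17, d(AE,S)=47/2
step 3: merge (AE,PV) at d=17, Q=-137/2; branch lengths AE→25/4, PV→43/4; new cluster AEPV
  updated: d(AEPV,S)=69/4
step 4: merge (AEPV,S) at d=69/4; branch lengths AEPV→69/8, S→69/8; new cluster AEPSV
final tree: (((A:11/4,E:45/4):25/4,(P:13/3,V:5/3):43/4):69/8,S:69/8)
total length: 217/4

217/4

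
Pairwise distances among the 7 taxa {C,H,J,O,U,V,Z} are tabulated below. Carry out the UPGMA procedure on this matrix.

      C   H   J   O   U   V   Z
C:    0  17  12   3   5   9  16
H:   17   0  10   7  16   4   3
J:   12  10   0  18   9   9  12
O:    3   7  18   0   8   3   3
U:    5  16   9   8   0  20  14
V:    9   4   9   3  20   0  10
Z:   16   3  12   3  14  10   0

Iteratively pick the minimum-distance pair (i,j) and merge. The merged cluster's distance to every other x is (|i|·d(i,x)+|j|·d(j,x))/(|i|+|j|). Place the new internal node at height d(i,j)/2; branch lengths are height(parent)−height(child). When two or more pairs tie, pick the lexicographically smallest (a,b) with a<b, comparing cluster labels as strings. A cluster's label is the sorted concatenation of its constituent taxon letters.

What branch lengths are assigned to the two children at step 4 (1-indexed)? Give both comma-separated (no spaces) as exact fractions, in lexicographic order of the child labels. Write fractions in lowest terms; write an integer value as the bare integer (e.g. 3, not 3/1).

iteration 1: select C,O (d=3); attach at lengths (3/2, 3/2); label the merged cluster CO
  updated: d(CO,H)=12, d(CO,J)=15, d(CO,U)=13/2, d(CO,V)=6, d(CO,Z)=19/2
iteration 2: select H,Z (d=3); attach at lengths (3/2, 3/2); label the merged cluster HZ
  updated: d(CO,HZ)=43/4, d(HZ,J)=11, d(HZ,U)=15, d(HZ,V)=7
iteration 3: select CO,V (d=6); attach at lengths (3/2, 3); label the merged cluster COV
  updated: d(COV,HZ)=19/2, d(COV,J)=13, d(COV,U)=11
iteration 4: select J,U (d=9); attach at lengths (9/2, 9/2); label the merged cluster JU
  updated: d(COV,JU)=12, d(HZ,JU)=13
iteration 5: select COV,HZ (d=19/2); attach at lengths (7/4, 13/4); label the merged cluster CHOVZ
  updated: d(CHOVZ,JU)=62/5
iteration 6: select CHOVZ,JU (d=62/5); attach at lengths (29/20, 17/10); label the merged cluster CHJOUVZ
final tree: ((((C:3/2,O:3/2):3/2,V:3):7/4,(H:3/2,Z:3/2):13/4):29/20,(J:9/2,U:9/2):17/10)
total length: 553/20

9/2,9/2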